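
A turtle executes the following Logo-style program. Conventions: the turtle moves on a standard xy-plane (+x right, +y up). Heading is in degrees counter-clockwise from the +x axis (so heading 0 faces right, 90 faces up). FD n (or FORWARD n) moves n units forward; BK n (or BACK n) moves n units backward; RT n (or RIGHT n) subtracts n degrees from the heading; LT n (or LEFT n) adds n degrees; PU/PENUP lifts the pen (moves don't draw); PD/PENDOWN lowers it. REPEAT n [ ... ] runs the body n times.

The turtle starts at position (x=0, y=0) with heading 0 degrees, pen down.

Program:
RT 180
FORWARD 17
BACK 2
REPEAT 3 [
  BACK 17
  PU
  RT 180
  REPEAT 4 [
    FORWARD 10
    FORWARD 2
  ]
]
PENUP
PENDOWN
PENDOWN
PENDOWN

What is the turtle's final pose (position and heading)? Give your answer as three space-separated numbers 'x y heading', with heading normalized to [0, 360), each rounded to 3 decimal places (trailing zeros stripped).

Answer: 50 0 0

Derivation:
Executing turtle program step by step:
Start: pos=(0,0), heading=0, pen down
RT 180: heading 0 -> 180
FD 17: (0,0) -> (-17,0) [heading=180, draw]
BK 2: (-17,0) -> (-15,0) [heading=180, draw]
REPEAT 3 [
  -- iteration 1/3 --
  BK 17: (-15,0) -> (2,0) [heading=180, draw]
  PU: pen up
  RT 180: heading 180 -> 0
  REPEAT 4 [
    -- iteration 1/4 --
    FD 10: (2,0) -> (12,0) [heading=0, move]
    FD 2: (12,0) -> (14,0) [heading=0, move]
    -- iteration 2/4 --
    FD 10: (14,0) -> (24,0) [heading=0, move]
    FD 2: (24,0) -> (26,0) [heading=0, move]
    -- iteration 3/4 --
    FD 10: (26,0) -> (36,0) [heading=0, move]
    FD 2: (36,0) -> (38,0) [heading=0, move]
    -- iteration 4/4 --
    FD 10: (38,0) -> (48,0) [heading=0, move]
    FD 2: (48,0) -> (50,0) [heading=0, move]
  ]
  -- iteration 2/3 --
  BK 17: (50,0) -> (33,0) [heading=0, move]
  PU: pen up
  RT 180: heading 0 -> 180
  REPEAT 4 [
    -- iteration 1/4 --
    FD 10: (33,0) -> (23,0) [heading=180, move]
    FD 2: (23,0) -> (21,0) [heading=180, move]
    -- iteration 2/4 --
    FD 10: (21,0) -> (11,0) [heading=180, move]
    FD 2: (11,0) -> (9,0) [heading=180, move]
    -- iteration 3/4 --
    FD 10: (9,0) -> (-1,0) [heading=180, move]
    FD 2: (-1,0) -> (-3,0) [heading=180, move]
    -- iteration 4/4 --
    FD 10: (-3,0) -> (-13,0) [heading=180, move]
    FD 2: (-13,0) -> (-15,0) [heading=180, move]
  ]
  -- iteration 3/3 --
  BK 17: (-15,0) -> (2,0) [heading=180, move]
  PU: pen up
  RT 180: heading 180 -> 0
  REPEAT 4 [
    -- iteration 1/4 --
    FD 10: (2,0) -> (12,0) [heading=0, move]
    FD 2: (12,0) -> (14,0) [heading=0, move]
    -- iteration 2/4 --
    FD 10: (14,0) -> (24,0) [heading=0, move]
    FD 2: (24,0) -> (26,0) [heading=0, move]
    -- iteration 3/4 --
    FD 10: (26,0) -> (36,0) [heading=0, move]
    FD 2: (36,0) -> (38,0) [heading=0, move]
    -- iteration 4/4 --
    FD 10: (38,0) -> (48,0) [heading=0, move]
    FD 2: (48,0) -> (50,0) [heading=0, move]
  ]
]
PU: pen up
PD: pen down
PD: pen down
PD: pen down
Final: pos=(50,0), heading=0, 3 segment(s) drawn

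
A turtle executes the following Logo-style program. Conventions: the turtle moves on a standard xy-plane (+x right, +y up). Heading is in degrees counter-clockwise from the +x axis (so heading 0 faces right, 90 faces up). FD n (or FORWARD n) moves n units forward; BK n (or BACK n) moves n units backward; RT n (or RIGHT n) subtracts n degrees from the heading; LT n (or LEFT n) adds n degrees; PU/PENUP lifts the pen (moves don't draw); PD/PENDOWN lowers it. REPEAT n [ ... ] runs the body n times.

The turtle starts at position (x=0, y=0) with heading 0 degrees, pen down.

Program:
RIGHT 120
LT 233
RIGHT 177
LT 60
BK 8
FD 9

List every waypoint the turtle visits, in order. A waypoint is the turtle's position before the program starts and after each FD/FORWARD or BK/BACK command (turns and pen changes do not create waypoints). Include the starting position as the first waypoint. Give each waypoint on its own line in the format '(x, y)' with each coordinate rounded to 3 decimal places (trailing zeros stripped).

Answer: (0, 0)
(-7.981, 0.558)
(0.998, -0.07)

Derivation:
Executing turtle program step by step:
Start: pos=(0,0), heading=0, pen down
RT 120: heading 0 -> 240
LT 233: heading 240 -> 113
RT 177: heading 113 -> 296
LT 60: heading 296 -> 356
BK 8: (0,0) -> (-7.981,0.558) [heading=356, draw]
FD 9: (-7.981,0.558) -> (0.998,-0.07) [heading=356, draw]
Final: pos=(0.998,-0.07), heading=356, 2 segment(s) drawn
Waypoints (3 total):
(0, 0)
(-7.981, 0.558)
(0.998, -0.07)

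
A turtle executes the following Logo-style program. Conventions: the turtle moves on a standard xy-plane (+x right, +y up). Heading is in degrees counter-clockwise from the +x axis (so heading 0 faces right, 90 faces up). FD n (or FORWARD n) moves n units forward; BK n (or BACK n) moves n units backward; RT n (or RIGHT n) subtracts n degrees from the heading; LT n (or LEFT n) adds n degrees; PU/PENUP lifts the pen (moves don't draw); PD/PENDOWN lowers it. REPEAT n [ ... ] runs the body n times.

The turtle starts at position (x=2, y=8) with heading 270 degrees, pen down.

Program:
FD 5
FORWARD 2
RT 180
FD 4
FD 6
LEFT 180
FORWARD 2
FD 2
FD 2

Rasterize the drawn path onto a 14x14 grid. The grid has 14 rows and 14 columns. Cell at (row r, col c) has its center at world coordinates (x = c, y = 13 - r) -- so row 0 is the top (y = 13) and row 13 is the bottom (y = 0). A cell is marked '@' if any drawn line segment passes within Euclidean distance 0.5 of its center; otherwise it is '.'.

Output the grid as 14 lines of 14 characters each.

Answer: ..............
..............
..@...........
..@...........
..@...........
..@...........
..@...........
..@...........
..@...........
..@...........
..@...........
..@...........
..@...........
..............

Derivation:
Segment 0: (2,8) -> (2,3)
Segment 1: (2,3) -> (2,1)
Segment 2: (2,1) -> (2,5)
Segment 3: (2,5) -> (2,11)
Segment 4: (2,11) -> (2,9)
Segment 5: (2,9) -> (2,7)
Segment 6: (2,7) -> (2,5)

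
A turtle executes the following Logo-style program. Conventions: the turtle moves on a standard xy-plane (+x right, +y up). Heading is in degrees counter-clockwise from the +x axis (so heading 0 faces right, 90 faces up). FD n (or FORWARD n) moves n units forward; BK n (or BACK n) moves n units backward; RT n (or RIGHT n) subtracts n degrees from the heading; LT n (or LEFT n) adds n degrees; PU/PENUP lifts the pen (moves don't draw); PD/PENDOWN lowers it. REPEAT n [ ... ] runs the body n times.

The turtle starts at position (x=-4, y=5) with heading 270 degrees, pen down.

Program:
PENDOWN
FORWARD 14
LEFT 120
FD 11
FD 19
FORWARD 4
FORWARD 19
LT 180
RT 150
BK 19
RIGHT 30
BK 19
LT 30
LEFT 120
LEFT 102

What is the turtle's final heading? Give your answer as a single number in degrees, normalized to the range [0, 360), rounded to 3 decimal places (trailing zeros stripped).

Executing turtle program step by step:
Start: pos=(-4,5), heading=270, pen down
PD: pen down
FD 14: (-4,5) -> (-4,-9) [heading=270, draw]
LT 120: heading 270 -> 30
FD 11: (-4,-9) -> (5.526,-3.5) [heading=30, draw]
FD 19: (5.526,-3.5) -> (21.981,6) [heading=30, draw]
FD 4: (21.981,6) -> (25.445,8) [heading=30, draw]
FD 19: (25.445,8) -> (41.899,17.5) [heading=30, draw]
LT 180: heading 30 -> 210
RT 150: heading 210 -> 60
BK 19: (41.899,17.5) -> (32.399,1.046) [heading=60, draw]
RT 30: heading 60 -> 30
BK 19: (32.399,1.046) -> (15.945,-8.454) [heading=30, draw]
LT 30: heading 30 -> 60
LT 120: heading 60 -> 180
LT 102: heading 180 -> 282
Final: pos=(15.945,-8.454), heading=282, 7 segment(s) drawn

Answer: 282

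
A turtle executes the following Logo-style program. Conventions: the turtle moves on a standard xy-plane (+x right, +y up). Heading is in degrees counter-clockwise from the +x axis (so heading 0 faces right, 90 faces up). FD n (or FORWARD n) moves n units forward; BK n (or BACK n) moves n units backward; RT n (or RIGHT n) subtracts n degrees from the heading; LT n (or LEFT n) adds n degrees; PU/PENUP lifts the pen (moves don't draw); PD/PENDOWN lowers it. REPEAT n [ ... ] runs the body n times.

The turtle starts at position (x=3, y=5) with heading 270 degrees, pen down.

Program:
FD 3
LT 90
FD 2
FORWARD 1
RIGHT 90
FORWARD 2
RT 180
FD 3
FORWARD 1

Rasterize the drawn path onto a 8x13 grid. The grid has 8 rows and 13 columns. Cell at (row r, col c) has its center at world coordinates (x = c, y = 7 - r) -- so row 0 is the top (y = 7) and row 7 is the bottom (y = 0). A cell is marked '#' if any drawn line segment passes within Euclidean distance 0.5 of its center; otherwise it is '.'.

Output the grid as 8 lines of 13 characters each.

Answer: .............
.............
...#.........
...#..#......
...#..#......
...####......
......#......
......#......

Derivation:
Segment 0: (3,5) -> (3,2)
Segment 1: (3,2) -> (5,2)
Segment 2: (5,2) -> (6,2)
Segment 3: (6,2) -> (6,-0)
Segment 4: (6,-0) -> (6,3)
Segment 5: (6,3) -> (6,4)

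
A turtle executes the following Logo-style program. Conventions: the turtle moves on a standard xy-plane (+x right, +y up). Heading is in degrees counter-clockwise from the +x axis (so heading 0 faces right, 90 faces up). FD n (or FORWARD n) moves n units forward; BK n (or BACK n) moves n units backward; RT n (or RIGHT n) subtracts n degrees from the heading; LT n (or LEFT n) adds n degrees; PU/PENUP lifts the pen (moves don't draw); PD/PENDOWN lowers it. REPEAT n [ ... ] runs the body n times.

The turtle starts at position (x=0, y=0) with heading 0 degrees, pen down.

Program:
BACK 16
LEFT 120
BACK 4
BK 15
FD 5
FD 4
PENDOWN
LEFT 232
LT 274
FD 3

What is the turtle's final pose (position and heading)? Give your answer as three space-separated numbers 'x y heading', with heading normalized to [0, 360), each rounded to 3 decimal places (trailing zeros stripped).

Answer: -11.209 -11.653 266

Derivation:
Executing turtle program step by step:
Start: pos=(0,0), heading=0, pen down
BK 16: (0,0) -> (-16,0) [heading=0, draw]
LT 120: heading 0 -> 120
BK 4: (-16,0) -> (-14,-3.464) [heading=120, draw]
BK 15: (-14,-3.464) -> (-6.5,-16.454) [heading=120, draw]
FD 5: (-6.5,-16.454) -> (-9,-12.124) [heading=120, draw]
FD 4: (-9,-12.124) -> (-11,-8.66) [heading=120, draw]
PD: pen down
LT 232: heading 120 -> 352
LT 274: heading 352 -> 266
FD 3: (-11,-8.66) -> (-11.209,-11.653) [heading=266, draw]
Final: pos=(-11.209,-11.653), heading=266, 6 segment(s) drawn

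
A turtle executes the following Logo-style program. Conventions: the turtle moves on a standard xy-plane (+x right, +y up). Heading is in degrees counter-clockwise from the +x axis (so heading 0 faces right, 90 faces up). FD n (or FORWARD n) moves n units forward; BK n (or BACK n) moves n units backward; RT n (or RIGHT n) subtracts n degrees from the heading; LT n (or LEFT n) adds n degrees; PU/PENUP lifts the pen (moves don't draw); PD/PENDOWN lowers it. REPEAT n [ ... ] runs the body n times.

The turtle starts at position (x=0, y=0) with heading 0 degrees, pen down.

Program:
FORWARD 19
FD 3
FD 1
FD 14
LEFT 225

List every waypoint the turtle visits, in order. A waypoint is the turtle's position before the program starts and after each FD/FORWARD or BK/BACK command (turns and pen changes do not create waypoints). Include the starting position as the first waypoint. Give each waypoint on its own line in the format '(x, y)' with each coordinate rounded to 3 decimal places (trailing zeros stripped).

Answer: (0, 0)
(19, 0)
(22, 0)
(23, 0)
(37, 0)

Derivation:
Executing turtle program step by step:
Start: pos=(0,0), heading=0, pen down
FD 19: (0,0) -> (19,0) [heading=0, draw]
FD 3: (19,0) -> (22,0) [heading=0, draw]
FD 1: (22,0) -> (23,0) [heading=0, draw]
FD 14: (23,0) -> (37,0) [heading=0, draw]
LT 225: heading 0 -> 225
Final: pos=(37,0), heading=225, 4 segment(s) drawn
Waypoints (5 total):
(0, 0)
(19, 0)
(22, 0)
(23, 0)
(37, 0)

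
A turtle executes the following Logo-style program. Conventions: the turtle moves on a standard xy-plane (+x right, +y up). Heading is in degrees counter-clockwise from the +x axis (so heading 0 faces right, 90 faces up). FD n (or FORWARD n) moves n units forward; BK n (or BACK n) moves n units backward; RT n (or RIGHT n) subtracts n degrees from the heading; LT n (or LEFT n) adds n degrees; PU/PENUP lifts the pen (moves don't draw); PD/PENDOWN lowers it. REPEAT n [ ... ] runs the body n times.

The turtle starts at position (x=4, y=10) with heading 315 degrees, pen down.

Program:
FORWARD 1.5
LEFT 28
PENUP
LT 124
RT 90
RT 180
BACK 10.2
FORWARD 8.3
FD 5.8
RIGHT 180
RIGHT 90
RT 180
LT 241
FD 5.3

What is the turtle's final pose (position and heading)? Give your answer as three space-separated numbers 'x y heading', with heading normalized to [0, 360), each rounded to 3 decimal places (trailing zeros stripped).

Executing turtle program step by step:
Start: pos=(4,10), heading=315, pen down
FD 1.5: (4,10) -> (5.061,8.939) [heading=315, draw]
LT 28: heading 315 -> 343
PU: pen up
LT 124: heading 343 -> 107
RT 90: heading 107 -> 17
RT 180: heading 17 -> 197
BK 10.2: (5.061,8.939) -> (14.815,11.922) [heading=197, move]
FD 8.3: (14.815,11.922) -> (6.878,9.495) [heading=197, move]
FD 5.8: (6.878,9.495) -> (1.331,7.799) [heading=197, move]
RT 180: heading 197 -> 17
RT 90: heading 17 -> 287
RT 180: heading 287 -> 107
LT 241: heading 107 -> 348
FD 5.3: (1.331,7.799) -> (6.515,6.697) [heading=348, move]
Final: pos=(6.515,6.697), heading=348, 1 segment(s) drawn

Answer: 6.515 6.697 348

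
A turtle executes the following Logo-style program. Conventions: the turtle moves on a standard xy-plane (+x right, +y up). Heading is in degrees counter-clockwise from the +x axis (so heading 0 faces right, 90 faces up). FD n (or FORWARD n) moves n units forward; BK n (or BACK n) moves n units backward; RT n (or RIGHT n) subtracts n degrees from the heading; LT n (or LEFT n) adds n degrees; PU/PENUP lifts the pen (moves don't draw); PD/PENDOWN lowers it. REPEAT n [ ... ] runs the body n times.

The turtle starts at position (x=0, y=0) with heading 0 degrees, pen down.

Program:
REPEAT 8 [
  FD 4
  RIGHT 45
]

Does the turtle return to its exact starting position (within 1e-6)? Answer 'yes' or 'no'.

Executing turtle program step by step:
Start: pos=(0,0), heading=0, pen down
REPEAT 8 [
  -- iteration 1/8 --
  FD 4: (0,0) -> (4,0) [heading=0, draw]
  RT 45: heading 0 -> 315
  -- iteration 2/8 --
  FD 4: (4,0) -> (6.828,-2.828) [heading=315, draw]
  RT 45: heading 315 -> 270
  -- iteration 3/8 --
  FD 4: (6.828,-2.828) -> (6.828,-6.828) [heading=270, draw]
  RT 45: heading 270 -> 225
  -- iteration 4/8 --
  FD 4: (6.828,-6.828) -> (4,-9.657) [heading=225, draw]
  RT 45: heading 225 -> 180
  -- iteration 5/8 --
  FD 4: (4,-9.657) -> (0,-9.657) [heading=180, draw]
  RT 45: heading 180 -> 135
  -- iteration 6/8 --
  FD 4: (0,-9.657) -> (-2.828,-6.828) [heading=135, draw]
  RT 45: heading 135 -> 90
  -- iteration 7/8 --
  FD 4: (-2.828,-6.828) -> (-2.828,-2.828) [heading=90, draw]
  RT 45: heading 90 -> 45
  -- iteration 8/8 --
  FD 4: (-2.828,-2.828) -> (0,0) [heading=45, draw]
  RT 45: heading 45 -> 0
]
Final: pos=(0,0), heading=0, 8 segment(s) drawn

Start position: (0, 0)
Final position: (0, 0)
Distance = 0; < 1e-6 -> CLOSED

Answer: yes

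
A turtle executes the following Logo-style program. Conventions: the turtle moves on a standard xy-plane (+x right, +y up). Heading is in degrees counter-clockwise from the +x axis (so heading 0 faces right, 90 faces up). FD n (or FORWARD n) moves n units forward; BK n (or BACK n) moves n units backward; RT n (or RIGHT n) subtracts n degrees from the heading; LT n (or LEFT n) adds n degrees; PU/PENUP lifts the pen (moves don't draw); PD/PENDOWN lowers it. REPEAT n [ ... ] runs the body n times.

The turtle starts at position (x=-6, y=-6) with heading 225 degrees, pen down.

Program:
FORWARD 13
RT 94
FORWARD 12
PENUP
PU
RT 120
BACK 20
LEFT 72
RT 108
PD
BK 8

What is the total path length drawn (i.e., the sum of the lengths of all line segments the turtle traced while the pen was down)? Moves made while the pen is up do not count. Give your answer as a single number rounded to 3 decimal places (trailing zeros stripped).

Executing turtle program step by step:
Start: pos=(-6,-6), heading=225, pen down
FD 13: (-6,-6) -> (-15.192,-15.192) [heading=225, draw]
RT 94: heading 225 -> 131
FD 12: (-15.192,-15.192) -> (-23.065,-6.136) [heading=131, draw]
PU: pen up
PU: pen up
RT 120: heading 131 -> 11
BK 20: (-23.065,-6.136) -> (-42.698,-9.952) [heading=11, move]
LT 72: heading 11 -> 83
RT 108: heading 83 -> 335
PD: pen down
BK 8: (-42.698,-9.952) -> (-49.948,-6.571) [heading=335, draw]
Final: pos=(-49.948,-6.571), heading=335, 3 segment(s) drawn

Segment lengths:
  seg 1: (-6,-6) -> (-15.192,-15.192), length = 13
  seg 2: (-15.192,-15.192) -> (-23.065,-6.136), length = 12
  seg 3: (-42.698,-9.952) -> (-49.948,-6.571), length = 8
Total = 33

Answer: 33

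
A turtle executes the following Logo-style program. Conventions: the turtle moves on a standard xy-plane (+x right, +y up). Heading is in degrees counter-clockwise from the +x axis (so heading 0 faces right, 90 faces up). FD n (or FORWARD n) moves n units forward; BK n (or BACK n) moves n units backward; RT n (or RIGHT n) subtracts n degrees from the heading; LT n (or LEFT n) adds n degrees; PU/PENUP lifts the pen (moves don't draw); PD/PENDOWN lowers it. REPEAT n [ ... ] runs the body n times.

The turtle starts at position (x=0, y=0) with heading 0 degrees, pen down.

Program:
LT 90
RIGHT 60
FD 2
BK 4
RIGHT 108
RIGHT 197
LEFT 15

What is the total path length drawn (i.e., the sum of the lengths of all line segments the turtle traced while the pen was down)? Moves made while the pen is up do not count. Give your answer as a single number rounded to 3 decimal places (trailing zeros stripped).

Answer: 6

Derivation:
Executing turtle program step by step:
Start: pos=(0,0), heading=0, pen down
LT 90: heading 0 -> 90
RT 60: heading 90 -> 30
FD 2: (0,0) -> (1.732,1) [heading=30, draw]
BK 4: (1.732,1) -> (-1.732,-1) [heading=30, draw]
RT 108: heading 30 -> 282
RT 197: heading 282 -> 85
LT 15: heading 85 -> 100
Final: pos=(-1.732,-1), heading=100, 2 segment(s) drawn

Segment lengths:
  seg 1: (0,0) -> (1.732,1), length = 2
  seg 2: (1.732,1) -> (-1.732,-1), length = 4
Total = 6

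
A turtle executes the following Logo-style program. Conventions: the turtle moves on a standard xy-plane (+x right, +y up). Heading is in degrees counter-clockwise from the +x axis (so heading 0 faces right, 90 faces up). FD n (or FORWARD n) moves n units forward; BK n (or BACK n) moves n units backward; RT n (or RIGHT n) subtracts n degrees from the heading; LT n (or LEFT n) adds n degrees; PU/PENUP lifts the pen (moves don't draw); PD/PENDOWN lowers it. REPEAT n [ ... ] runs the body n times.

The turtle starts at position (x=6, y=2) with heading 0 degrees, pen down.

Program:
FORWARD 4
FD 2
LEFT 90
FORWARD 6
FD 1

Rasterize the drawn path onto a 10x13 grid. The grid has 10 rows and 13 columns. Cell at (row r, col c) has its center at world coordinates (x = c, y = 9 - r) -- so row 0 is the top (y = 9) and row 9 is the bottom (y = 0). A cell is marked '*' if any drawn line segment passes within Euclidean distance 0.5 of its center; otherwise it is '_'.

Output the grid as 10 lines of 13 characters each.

Segment 0: (6,2) -> (10,2)
Segment 1: (10,2) -> (12,2)
Segment 2: (12,2) -> (12,8)
Segment 3: (12,8) -> (12,9)

Answer: ____________*
____________*
____________*
____________*
____________*
____________*
____________*
______*******
_____________
_____________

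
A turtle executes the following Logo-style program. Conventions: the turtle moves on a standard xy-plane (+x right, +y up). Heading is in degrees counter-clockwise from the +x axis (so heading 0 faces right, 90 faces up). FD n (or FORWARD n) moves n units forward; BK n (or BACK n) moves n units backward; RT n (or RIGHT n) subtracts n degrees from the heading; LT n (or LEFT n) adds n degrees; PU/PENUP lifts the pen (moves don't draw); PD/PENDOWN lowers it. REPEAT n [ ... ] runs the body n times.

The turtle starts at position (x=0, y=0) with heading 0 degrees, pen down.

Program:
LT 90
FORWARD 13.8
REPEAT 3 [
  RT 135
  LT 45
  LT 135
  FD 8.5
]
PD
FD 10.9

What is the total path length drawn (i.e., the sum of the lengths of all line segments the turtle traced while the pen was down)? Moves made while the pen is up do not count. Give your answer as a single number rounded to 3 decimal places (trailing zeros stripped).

Executing turtle program step by step:
Start: pos=(0,0), heading=0, pen down
LT 90: heading 0 -> 90
FD 13.8: (0,0) -> (0,13.8) [heading=90, draw]
REPEAT 3 [
  -- iteration 1/3 --
  RT 135: heading 90 -> 315
  LT 45: heading 315 -> 0
  LT 135: heading 0 -> 135
  FD 8.5: (0,13.8) -> (-6.01,19.81) [heading=135, draw]
  -- iteration 2/3 --
  RT 135: heading 135 -> 0
  LT 45: heading 0 -> 45
  LT 135: heading 45 -> 180
  FD 8.5: (-6.01,19.81) -> (-14.51,19.81) [heading=180, draw]
  -- iteration 3/3 --
  RT 135: heading 180 -> 45
  LT 45: heading 45 -> 90
  LT 135: heading 90 -> 225
  FD 8.5: (-14.51,19.81) -> (-20.521,13.8) [heading=225, draw]
]
PD: pen down
FD 10.9: (-20.521,13.8) -> (-28.228,6.093) [heading=225, draw]
Final: pos=(-28.228,6.093), heading=225, 5 segment(s) drawn

Segment lengths:
  seg 1: (0,0) -> (0,13.8), length = 13.8
  seg 2: (0,13.8) -> (-6.01,19.81), length = 8.5
  seg 3: (-6.01,19.81) -> (-14.51,19.81), length = 8.5
  seg 4: (-14.51,19.81) -> (-20.521,13.8), length = 8.5
  seg 5: (-20.521,13.8) -> (-28.228,6.093), length = 10.9
Total = 50.2

Answer: 50.2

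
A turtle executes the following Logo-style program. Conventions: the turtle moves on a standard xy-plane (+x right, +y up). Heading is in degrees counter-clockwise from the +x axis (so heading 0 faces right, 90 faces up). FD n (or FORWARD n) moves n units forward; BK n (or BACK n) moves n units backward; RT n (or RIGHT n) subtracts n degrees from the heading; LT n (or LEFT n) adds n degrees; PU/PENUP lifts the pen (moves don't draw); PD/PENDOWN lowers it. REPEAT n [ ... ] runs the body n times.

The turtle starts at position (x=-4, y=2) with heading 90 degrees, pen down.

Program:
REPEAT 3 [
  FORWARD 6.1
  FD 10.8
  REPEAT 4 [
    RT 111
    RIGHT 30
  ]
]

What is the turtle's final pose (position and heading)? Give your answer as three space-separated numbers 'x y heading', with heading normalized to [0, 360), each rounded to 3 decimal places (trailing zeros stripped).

Answer: 1.685 14.769 198

Derivation:
Executing turtle program step by step:
Start: pos=(-4,2), heading=90, pen down
REPEAT 3 [
  -- iteration 1/3 --
  FD 6.1: (-4,2) -> (-4,8.1) [heading=90, draw]
  FD 10.8: (-4,8.1) -> (-4,18.9) [heading=90, draw]
  REPEAT 4 [
    -- iteration 1/4 --
    RT 111: heading 90 -> 339
    RT 30: heading 339 -> 309
    -- iteration 2/4 --
    RT 111: heading 309 -> 198
    RT 30: heading 198 -> 168
    -- iteration 3/4 --
    RT 111: heading 168 -> 57
    RT 30: heading 57 -> 27
    -- iteration 4/4 --
    RT 111: heading 27 -> 276
    RT 30: heading 276 -> 246
  ]
  -- iteration 2/3 --
  FD 6.1: (-4,18.9) -> (-6.481,13.327) [heading=246, draw]
  FD 10.8: (-6.481,13.327) -> (-10.874,3.461) [heading=246, draw]
  REPEAT 4 [
    -- iteration 1/4 --
    RT 111: heading 246 -> 135
    RT 30: heading 135 -> 105
    -- iteration 2/4 --
    RT 111: heading 105 -> 354
    RT 30: heading 354 -> 324
    -- iteration 3/4 --
    RT 111: heading 324 -> 213
    RT 30: heading 213 -> 183
    -- iteration 4/4 --
    RT 111: heading 183 -> 72
    RT 30: heading 72 -> 42
  ]
  -- iteration 3/3 --
  FD 6.1: (-10.874,3.461) -> (-6.341,7.543) [heading=42, draw]
  FD 10.8: (-6.341,7.543) -> (1.685,14.769) [heading=42, draw]
  REPEAT 4 [
    -- iteration 1/4 --
    RT 111: heading 42 -> 291
    RT 30: heading 291 -> 261
    -- iteration 2/4 --
    RT 111: heading 261 -> 150
    RT 30: heading 150 -> 120
    -- iteration 3/4 --
    RT 111: heading 120 -> 9
    RT 30: heading 9 -> 339
    -- iteration 4/4 --
    RT 111: heading 339 -> 228
    RT 30: heading 228 -> 198
  ]
]
Final: pos=(1.685,14.769), heading=198, 6 segment(s) drawn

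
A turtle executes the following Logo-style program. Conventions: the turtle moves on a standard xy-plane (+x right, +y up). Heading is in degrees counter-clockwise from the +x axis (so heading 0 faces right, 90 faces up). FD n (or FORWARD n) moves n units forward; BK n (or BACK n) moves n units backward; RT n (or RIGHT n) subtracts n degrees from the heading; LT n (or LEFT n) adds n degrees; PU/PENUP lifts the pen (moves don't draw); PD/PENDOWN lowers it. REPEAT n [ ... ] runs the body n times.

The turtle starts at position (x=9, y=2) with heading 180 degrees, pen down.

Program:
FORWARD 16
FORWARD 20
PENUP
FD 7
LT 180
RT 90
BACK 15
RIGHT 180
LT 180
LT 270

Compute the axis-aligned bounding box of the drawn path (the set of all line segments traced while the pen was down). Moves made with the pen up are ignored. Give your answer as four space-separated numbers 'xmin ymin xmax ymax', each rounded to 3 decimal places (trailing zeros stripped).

Answer: -27 2 9 2

Derivation:
Executing turtle program step by step:
Start: pos=(9,2), heading=180, pen down
FD 16: (9,2) -> (-7,2) [heading=180, draw]
FD 20: (-7,2) -> (-27,2) [heading=180, draw]
PU: pen up
FD 7: (-27,2) -> (-34,2) [heading=180, move]
LT 180: heading 180 -> 0
RT 90: heading 0 -> 270
BK 15: (-34,2) -> (-34,17) [heading=270, move]
RT 180: heading 270 -> 90
LT 180: heading 90 -> 270
LT 270: heading 270 -> 180
Final: pos=(-34,17), heading=180, 2 segment(s) drawn

Segment endpoints: x in {-27, -7, 9}, y in {2, 2, 2}
xmin=-27, ymin=2, xmax=9, ymax=2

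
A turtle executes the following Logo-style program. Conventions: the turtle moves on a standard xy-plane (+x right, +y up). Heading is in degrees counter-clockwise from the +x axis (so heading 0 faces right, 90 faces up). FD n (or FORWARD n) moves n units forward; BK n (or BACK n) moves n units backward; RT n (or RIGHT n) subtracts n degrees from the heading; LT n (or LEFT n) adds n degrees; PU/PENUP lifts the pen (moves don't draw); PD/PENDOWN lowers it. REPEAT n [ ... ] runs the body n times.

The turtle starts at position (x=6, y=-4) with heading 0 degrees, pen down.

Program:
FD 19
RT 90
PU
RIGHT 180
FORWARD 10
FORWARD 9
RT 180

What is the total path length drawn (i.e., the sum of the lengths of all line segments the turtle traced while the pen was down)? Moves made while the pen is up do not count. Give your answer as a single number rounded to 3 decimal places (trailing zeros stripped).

Answer: 19

Derivation:
Executing turtle program step by step:
Start: pos=(6,-4), heading=0, pen down
FD 19: (6,-4) -> (25,-4) [heading=0, draw]
RT 90: heading 0 -> 270
PU: pen up
RT 180: heading 270 -> 90
FD 10: (25,-4) -> (25,6) [heading=90, move]
FD 9: (25,6) -> (25,15) [heading=90, move]
RT 180: heading 90 -> 270
Final: pos=(25,15), heading=270, 1 segment(s) drawn

Segment lengths:
  seg 1: (6,-4) -> (25,-4), length = 19
Total = 19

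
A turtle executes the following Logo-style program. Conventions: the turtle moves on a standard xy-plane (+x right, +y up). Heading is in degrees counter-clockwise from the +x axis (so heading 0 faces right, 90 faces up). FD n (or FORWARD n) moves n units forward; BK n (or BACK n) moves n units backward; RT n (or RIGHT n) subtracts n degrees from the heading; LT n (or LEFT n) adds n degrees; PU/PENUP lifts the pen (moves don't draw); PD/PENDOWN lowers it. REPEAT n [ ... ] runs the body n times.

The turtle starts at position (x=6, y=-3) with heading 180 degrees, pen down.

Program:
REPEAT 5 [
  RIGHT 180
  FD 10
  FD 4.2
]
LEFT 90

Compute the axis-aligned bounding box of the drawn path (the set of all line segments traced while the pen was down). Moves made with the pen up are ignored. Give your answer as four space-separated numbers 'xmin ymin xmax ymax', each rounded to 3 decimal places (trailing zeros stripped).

Answer: 6 -3 20.2 -3

Derivation:
Executing turtle program step by step:
Start: pos=(6,-3), heading=180, pen down
REPEAT 5 [
  -- iteration 1/5 --
  RT 180: heading 180 -> 0
  FD 10: (6,-3) -> (16,-3) [heading=0, draw]
  FD 4.2: (16,-3) -> (20.2,-3) [heading=0, draw]
  -- iteration 2/5 --
  RT 180: heading 0 -> 180
  FD 10: (20.2,-3) -> (10.2,-3) [heading=180, draw]
  FD 4.2: (10.2,-3) -> (6,-3) [heading=180, draw]
  -- iteration 3/5 --
  RT 180: heading 180 -> 0
  FD 10: (6,-3) -> (16,-3) [heading=0, draw]
  FD 4.2: (16,-3) -> (20.2,-3) [heading=0, draw]
  -- iteration 4/5 --
  RT 180: heading 0 -> 180
  FD 10: (20.2,-3) -> (10.2,-3) [heading=180, draw]
  FD 4.2: (10.2,-3) -> (6,-3) [heading=180, draw]
  -- iteration 5/5 --
  RT 180: heading 180 -> 0
  FD 10: (6,-3) -> (16,-3) [heading=0, draw]
  FD 4.2: (16,-3) -> (20.2,-3) [heading=0, draw]
]
LT 90: heading 0 -> 90
Final: pos=(20.2,-3), heading=90, 10 segment(s) drawn

Segment endpoints: x in {6, 6, 10.2, 16, 20.2}, y in {-3, -3, -3, -3, -3, -3, -3}
xmin=6, ymin=-3, xmax=20.2, ymax=-3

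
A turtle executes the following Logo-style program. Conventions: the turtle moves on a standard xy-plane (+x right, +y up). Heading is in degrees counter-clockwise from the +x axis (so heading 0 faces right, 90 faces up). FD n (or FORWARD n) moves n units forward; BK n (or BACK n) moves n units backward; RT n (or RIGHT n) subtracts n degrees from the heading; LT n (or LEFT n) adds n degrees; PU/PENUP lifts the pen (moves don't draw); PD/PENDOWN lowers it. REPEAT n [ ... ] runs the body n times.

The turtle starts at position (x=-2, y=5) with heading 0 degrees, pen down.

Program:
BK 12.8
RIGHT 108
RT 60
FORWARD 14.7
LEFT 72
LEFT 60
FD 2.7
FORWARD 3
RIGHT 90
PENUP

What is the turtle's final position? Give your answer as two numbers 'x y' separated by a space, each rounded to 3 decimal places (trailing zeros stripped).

Answer: -24.567 -1.407

Derivation:
Executing turtle program step by step:
Start: pos=(-2,5), heading=0, pen down
BK 12.8: (-2,5) -> (-14.8,5) [heading=0, draw]
RT 108: heading 0 -> 252
RT 60: heading 252 -> 192
FD 14.7: (-14.8,5) -> (-29.179,1.944) [heading=192, draw]
LT 72: heading 192 -> 264
LT 60: heading 264 -> 324
FD 2.7: (-29.179,1.944) -> (-26.994,0.357) [heading=324, draw]
FD 3: (-26.994,0.357) -> (-24.567,-1.407) [heading=324, draw]
RT 90: heading 324 -> 234
PU: pen up
Final: pos=(-24.567,-1.407), heading=234, 4 segment(s) drawn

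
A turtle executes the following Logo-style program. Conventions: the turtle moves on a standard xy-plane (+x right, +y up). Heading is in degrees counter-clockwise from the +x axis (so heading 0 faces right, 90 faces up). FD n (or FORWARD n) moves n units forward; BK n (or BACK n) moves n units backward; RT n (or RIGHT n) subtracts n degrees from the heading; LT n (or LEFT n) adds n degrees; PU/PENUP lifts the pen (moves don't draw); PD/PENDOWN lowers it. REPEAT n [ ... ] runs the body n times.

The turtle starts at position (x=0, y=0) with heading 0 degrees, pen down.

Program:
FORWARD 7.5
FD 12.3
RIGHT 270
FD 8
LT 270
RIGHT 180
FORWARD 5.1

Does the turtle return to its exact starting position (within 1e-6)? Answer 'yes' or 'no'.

Answer: no

Derivation:
Executing turtle program step by step:
Start: pos=(0,0), heading=0, pen down
FD 7.5: (0,0) -> (7.5,0) [heading=0, draw]
FD 12.3: (7.5,0) -> (19.8,0) [heading=0, draw]
RT 270: heading 0 -> 90
FD 8: (19.8,0) -> (19.8,8) [heading=90, draw]
LT 270: heading 90 -> 0
RT 180: heading 0 -> 180
FD 5.1: (19.8,8) -> (14.7,8) [heading=180, draw]
Final: pos=(14.7,8), heading=180, 4 segment(s) drawn

Start position: (0, 0)
Final position: (14.7, 8)
Distance = 16.736; >= 1e-6 -> NOT closed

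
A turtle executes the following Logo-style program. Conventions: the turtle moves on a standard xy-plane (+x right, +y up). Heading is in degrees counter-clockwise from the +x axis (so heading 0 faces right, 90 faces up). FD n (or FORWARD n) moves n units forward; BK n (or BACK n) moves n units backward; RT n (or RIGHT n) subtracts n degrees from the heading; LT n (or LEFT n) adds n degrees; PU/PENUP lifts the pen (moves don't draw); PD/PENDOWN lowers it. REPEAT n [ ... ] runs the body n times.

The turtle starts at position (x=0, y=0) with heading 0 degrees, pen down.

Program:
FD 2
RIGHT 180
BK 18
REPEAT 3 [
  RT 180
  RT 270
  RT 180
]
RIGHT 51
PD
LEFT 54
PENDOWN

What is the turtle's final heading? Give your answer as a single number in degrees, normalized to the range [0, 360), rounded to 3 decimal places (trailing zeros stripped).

Answer: 93

Derivation:
Executing turtle program step by step:
Start: pos=(0,0), heading=0, pen down
FD 2: (0,0) -> (2,0) [heading=0, draw]
RT 180: heading 0 -> 180
BK 18: (2,0) -> (20,0) [heading=180, draw]
REPEAT 3 [
  -- iteration 1/3 --
  RT 180: heading 180 -> 0
  RT 270: heading 0 -> 90
  RT 180: heading 90 -> 270
  -- iteration 2/3 --
  RT 180: heading 270 -> 90
  RT 270: heading 90 -> 180
  RT 180: heading 180 -> 0
  -- iteration 3/3 --
  RT 180: heading 0 -> 180
  RT 270: heading 180 -> 270
  RT 180: heading 270 -> 90
]
RT 51: heading 90 -> 39
PD: pen down
LT 54: heading 39 -> 93
PD: pen down
Final: pos=(20,0), heading=93, 2 segment(s) drawn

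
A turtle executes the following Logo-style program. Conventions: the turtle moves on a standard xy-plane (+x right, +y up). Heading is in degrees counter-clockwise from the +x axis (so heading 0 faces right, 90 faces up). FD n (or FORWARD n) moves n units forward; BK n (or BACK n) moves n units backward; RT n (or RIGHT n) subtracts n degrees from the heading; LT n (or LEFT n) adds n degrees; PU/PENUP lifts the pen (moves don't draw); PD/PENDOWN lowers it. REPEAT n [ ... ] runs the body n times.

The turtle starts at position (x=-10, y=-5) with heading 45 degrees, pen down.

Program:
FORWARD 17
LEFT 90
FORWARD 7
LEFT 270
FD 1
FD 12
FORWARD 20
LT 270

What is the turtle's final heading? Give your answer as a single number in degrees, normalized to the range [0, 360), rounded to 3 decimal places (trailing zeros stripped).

Answer: 315

Derivation:
Executing turtle program step by step:
Start: pos=(-10,-5), heading=45, pen down
FD 17: (-10,-5) -> (2.021,7.021) [heading=45, draw]
LT 90: heading 45 -> 135
FD 7: (2.021,7.021) -> (-2.929,11.971) [heading=135, draw]
LT 270: heading 135 -> 45
FD 1: (-2.929,11.971) -> (-2.222,12.678) [heading=45, draw]
FD 12: (-2.222,12.678) -> (6.263,21.163) [heading=45, draw]
FD 20: (6.263,21.163) -> (20.406,35.305) [heading=45, draw]
LT 270: heading 45 -> 315
Final: pos=(20.406,35.305), heading=315, 5 segment(s) drawn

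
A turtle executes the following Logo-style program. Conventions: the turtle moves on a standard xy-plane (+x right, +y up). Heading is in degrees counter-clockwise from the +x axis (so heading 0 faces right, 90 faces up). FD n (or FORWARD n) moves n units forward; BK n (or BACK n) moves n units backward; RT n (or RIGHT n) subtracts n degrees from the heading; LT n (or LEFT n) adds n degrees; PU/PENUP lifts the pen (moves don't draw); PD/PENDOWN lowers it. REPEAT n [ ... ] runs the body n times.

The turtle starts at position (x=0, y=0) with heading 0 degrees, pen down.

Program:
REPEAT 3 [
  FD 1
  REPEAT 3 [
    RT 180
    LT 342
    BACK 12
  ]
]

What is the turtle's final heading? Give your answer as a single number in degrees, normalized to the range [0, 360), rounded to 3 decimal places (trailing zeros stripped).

Executing turtle program step by step:
Start: pos=(0,0), heading=0, pen down
REPEAT 3 [
  -- iteration 1/3 --
  FD 1: (0,0) -> (1,0) [heading=0, draw]
  REPEAT 3 [
    -- iteration 1/3 --
    RT 180: heading 0 -> 180
    LT 342: heading 180 -> 162
    BK 12: (1,0) -> (12.413,-3.708) [heading=162, draw]
    -- iteration 2/3 --
    RT 180: heading 162 -> 342
    LT 342: heading 342 -> 324
    BK 12: (12.413,-3.708) -> (2.704,3.345) [heading=324, draw]
    -- iteration 3/3 --
    RT 180: heading 324 -> 144
    LT 342: heading 144 -> 126
    BK 12: (2.704,3.345) -> (9.758,-6.363) [heading=126, draw]
  ]
  -- iteration 2/3 --
  FD 1: (9.758,-6.363) -> (9.17,-5.554) [heading=126, draw]
  REPEAT 3 [
    -- iteration 1/3 --
    RT 180: heading 126 -> 306
    LT 342: heading 306 -> 288
    BK 12: (9.17,-5.554) -> (5.462,5.859) [heading=288, draw]
    -- iteration 2/3 --
    RT 180: heading 288 -> 108
    LT 342: heading 108 -> 90
    BK 12: (5.462,5.859) -> (5.462,-6.141) [heading=90, draw]
    -- iteration 3/3 --
    RT 180: heading 90 -> 270
    LT 342: heading 270 -> 252
    BK 12: (5.462,-6.141) -> (9.17,5.271) [heading=252, draw]
  ]
  -- iteration 3/3 --
  FD 1: (9.17,5.271) -> (8.861,4.32) [heading=252, draw]
  REPEAT 3 [
    -- iteration 1/3 --
    RT 180: heading 252 -> 72
    LT 342: heading 72 -> 54
    BK 12: (8.861,4.32) -> (1.808,-5.388) [heading=54, draw]
    -- iteration 2/3 --
    RT 180: heading 54 -> 234
    LT 342: heading 234 -> 216
    BK 12: (1.808,-5.388) -> (11.516,1.666) [heading=216, draw]
    -- iteration 3/3 --
    RT 180: heading 216 -> 36
    LT 342: heading 36 -> 18
    BK 12: (11.516,1.666) -> (0.103,-2.043) [heading=18, draw]
  ]
]
Final: pos=(0.103,-2.043), heading=18, 12 segment(s) drawn

Answer: 18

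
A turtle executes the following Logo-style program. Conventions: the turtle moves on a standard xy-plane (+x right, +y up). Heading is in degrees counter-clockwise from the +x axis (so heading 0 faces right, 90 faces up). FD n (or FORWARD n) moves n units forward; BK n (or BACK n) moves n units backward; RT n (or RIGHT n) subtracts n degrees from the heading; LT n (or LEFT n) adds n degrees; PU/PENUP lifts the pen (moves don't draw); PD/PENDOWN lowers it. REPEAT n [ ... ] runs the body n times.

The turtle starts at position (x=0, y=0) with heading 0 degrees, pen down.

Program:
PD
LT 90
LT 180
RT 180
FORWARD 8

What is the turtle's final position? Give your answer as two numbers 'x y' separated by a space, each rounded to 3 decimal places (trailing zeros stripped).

Executing turtle program step by step:
Start: pos=(0,0), heading=0, pen down
PD: pen down
LT 90: heading 0 -> 90
LT 180: heading 90 -> 270
RT 180: heading 270 -> 90
FD 8: (0,0) -> (0,8) [heading=90, draw]
Final: pos=(0,8), heading=90, 1 segment(s) drawn

Answer: 0 8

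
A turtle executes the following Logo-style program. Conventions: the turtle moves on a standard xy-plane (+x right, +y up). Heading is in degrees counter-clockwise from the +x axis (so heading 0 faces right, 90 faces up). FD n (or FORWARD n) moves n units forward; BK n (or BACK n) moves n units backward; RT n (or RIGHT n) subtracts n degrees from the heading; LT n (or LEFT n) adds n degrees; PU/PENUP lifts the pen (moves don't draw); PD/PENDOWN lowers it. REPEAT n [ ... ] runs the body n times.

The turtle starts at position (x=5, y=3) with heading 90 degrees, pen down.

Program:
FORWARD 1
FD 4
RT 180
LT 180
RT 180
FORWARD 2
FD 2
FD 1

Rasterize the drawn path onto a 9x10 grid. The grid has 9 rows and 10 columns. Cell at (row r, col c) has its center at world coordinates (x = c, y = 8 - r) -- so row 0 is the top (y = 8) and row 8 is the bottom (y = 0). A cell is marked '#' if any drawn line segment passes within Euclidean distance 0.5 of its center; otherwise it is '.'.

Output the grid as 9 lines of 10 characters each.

Answer: .....#....
.....#....
.....#....
.....#....
.....#....
.....#....
..........
..........
..........

Derivation:
Segment 0: (5,3) -> (5,4)
Segment 1: (5,4) -> (5,8)
Segment 2: (5,8) -> (5,6)
Segment 3: (5,6) -> (5,4)
Segment 4: (5,4) -> (5,3)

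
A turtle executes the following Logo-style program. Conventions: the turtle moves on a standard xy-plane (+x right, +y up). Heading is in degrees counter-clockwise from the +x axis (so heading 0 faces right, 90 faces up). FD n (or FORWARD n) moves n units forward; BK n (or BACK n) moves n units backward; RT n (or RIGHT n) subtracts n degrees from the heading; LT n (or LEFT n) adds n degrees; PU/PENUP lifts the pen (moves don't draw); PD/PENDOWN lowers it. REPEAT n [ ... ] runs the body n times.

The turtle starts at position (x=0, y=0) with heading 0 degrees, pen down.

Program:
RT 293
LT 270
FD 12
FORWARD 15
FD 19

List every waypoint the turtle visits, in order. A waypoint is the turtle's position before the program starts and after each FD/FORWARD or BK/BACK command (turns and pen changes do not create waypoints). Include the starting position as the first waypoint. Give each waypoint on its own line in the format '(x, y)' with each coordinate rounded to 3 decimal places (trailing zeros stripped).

Executing turtle program step by step:
Start: pos=(0,0), heading=0, pen down
RT 293: heading 0 -> 67
LT 270: heading 67 -> 337
FD 12: (0,0) -> (11.046,-4.689) [heading=337, draw]
FD 15: (11.046,-4.689) -> (24.854,-10.55) [heading=337, draw]
FD 19: (24.854,-10.55) -> (42.343,-17.974) [heading=337, draw]
Final: pos=(42.343,-17.974), heading=337, 3 segment(s) drawn
Waypoints (4 total):
(0, 0)
(11.046, -4.689)
(24.854, -10.55)
(42.343, -17.974)

Answer: (0, 0)
(11.046, -4.689)
(24.854, -10.55)
(42.343, -17.974)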